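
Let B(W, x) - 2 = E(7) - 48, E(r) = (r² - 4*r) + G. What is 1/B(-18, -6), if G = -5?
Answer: -1/30 ≈ -0.033333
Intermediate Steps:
E(r) = -5 + r² - 4*r (E(r) = (r² - 4*r) - 5 = -5 + r² - 4*r)
B(W, x) = -30 (B(W, x) = 2 + ((-5 + 7² - 4*7) - 48) = 2 + ((-5 + 49 - 28) - 48) = 2 + (16 - 48) = 2 - 32 = -30)
1/B(-18, -6) = 1/(-30) = -1/30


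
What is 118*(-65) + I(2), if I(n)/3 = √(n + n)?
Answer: -7664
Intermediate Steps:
I(n) = 3*√2*√n (I(n) = 3*√(n + n) = 3*√(2*n) = 3*(√2*√n) = 3*√2*√n)
118*(-65) + I(2) = 118*(-65) + 3*√2*√2 = -7670 + 6 = -7664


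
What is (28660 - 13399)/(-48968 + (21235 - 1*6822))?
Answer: -15261/34555 ≈ -0.44164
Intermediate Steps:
(28660 - 13399)/(-48968 + (21235 - 1*6822)) = 15261/(-48968 + (21235 - 6822)) = 15261/(-48968 + 14413) = 15261/(-34555) = 15261*(-1/34555) = -15261/34555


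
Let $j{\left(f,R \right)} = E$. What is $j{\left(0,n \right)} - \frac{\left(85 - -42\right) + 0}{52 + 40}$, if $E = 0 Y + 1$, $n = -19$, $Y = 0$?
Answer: $- \frac{35}{92} \approx -0.38043$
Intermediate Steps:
$E = 1$ ($E = 0 \cdot 0 + 1 = 0 + 1 = 1$)
$j{\left(f,R \right)} = 1$
$j{\left(0,n \right)} - \frac{\left(85 - -42\right) + 0}{52 + 40} = 1 - \frac{\left(85 - -42\right) + 0}{52 + 40} = 1 - \frac{\left(85 + 42\right) + 0}{92} = 1 - \left(127 + 0\right) \frac{1}{92} = 1 - 127 \cdot \frac{1}{92} = 1 - \frac{127}{92} = - \frac{35}{92}$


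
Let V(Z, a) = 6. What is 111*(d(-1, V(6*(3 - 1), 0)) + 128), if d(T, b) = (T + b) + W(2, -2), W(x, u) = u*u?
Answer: 15207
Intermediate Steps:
W(x, u) = u**2
d(T, b) = 4 + T + b (d(T, b) = (T + b) + (-2)**2 = (T + b) + 4 = 4 + T + b)
111*(d(-1, V(6*(3 - 1), 0)) + 128) = 111*((4 - 1 + 6) + 128) = 111*(9 + 128) = 111*137 = 15207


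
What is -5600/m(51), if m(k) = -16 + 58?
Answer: -400/3 ≈ -133.33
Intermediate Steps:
m(k) = 42
-5600/m(51) = -5600/42 = -5600*1/42 = -400/3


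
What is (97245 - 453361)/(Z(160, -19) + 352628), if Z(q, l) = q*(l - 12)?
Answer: -89029/86917 ≈ -1.0243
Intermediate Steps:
Z(q, l) = q*(-12 + l)
(97245 - 453361)/(Z(160, -19) + 352628) = (97245 - 453361)/(160*(-12 - 19) + 352628) = -356116/(160*(-31) + 352628) = -356116/(-4960 + 352628) = -356116/347668 = -356116*1/347668 = -89029/86917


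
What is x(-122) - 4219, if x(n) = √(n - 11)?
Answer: -4219 + I*√133 ≈ -4219.0 + 11.533*I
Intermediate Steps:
x(n) = √(-11 + n)
x(-122) - 4219 = √(-11 - 122) - 4219 = √(-133) - 4219 = I*√133 - 4219 = -4219 + I*√133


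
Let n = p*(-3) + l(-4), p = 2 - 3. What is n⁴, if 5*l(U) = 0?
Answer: 81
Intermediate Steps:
l(U) = 0 (l(U) = (⅕)*0 = 0)
p = -1
n = 3 (n = -1*(-3) + 0 = 3 + 0 = 3)
n⁴ = 3⁴ = 81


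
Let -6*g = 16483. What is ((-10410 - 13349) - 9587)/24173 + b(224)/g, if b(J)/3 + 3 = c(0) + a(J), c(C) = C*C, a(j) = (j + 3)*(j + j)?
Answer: -44797690120/398443559 ≈ -112.43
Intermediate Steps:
g = -16483/6 (g = -⅙*16483 = -16483/6 ≈ -2747.2)
a(j) = 2*j*(3 + j) (a(j) = (3 + j)*(2*j) = 2*j*(3 + j))
c(C) = C²
b(J) = -9 + 6*J*(3 + J) (b(J) = -9 + 3*(0² + 2*J*(3 + J)) = -9 + 3*(0 + 2*J*(3 + J)) = -9 + 3*(2*J*(3 + J)) = -9 + 6*J*(3 + J))
((-10410 - 13349) - 9587)/24173 + b(224)/g = ((-10410 - 13349) - 9587)/24173 + (-9 + 6*224*(3 + 224))/(-16483/6) = (-23759 - 9587)*(1/24173) + (-9 + 6*224*227)*(-6/16483) = -33346*1/24173 + (-9 + 305088)*(-6/16483) = -33346/24173 + 305079*(-6/16483) = -33346/24173 - 1830474/16483 = -44797690120/398443559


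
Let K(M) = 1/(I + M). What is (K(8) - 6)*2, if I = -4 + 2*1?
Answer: -35/3 ≈ -11.667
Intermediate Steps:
I = -2 (I = -4 + 2 = -2)
K(M) = 1/(-2 + M)
(K(8) - 6)*2 = (1/(-2 + 8) - 6)*2 = (1/6 - 6)*2 = (⅙ - 6)*2 = -35/6*2 = -35/3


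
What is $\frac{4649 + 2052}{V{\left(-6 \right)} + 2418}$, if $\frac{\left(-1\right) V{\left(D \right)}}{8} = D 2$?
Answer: $\frac{6701}{2514} \approx 2.6655$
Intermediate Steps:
$V{\left(D \right)} = - 16 D$ ($V{\left(D \right)} = - 8 D 2 = - 8 \cdot 2 D = - 16 D$)
$\frac{4649 + 2052}{V{\left(-6 \right)} + 2418} = \frac{4649 + 2052}{\left(-16\right) \left(-6\right) + 2418} = \frac{6701}{96 + 2418} = \frac{6701}{2514}$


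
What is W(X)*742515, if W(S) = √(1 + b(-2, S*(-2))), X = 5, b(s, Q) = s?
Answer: 742515*I ≈ 7.4252e+5*I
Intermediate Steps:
W(S) = I (W(S) = √(1 - 2) = √(-1) = I)
W(X)*742515 = I*742515 = 742515*I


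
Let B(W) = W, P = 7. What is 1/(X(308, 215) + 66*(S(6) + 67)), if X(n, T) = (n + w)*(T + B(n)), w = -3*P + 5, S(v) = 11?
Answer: 1/157864 ≈ 6.3346e-6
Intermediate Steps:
w = -16 (w = -3*7 + 5 = -21 + 5 = -16)
X(n, T) = (-16 + n)*(T + n) (X(n, T) = (n - 16)*(T + n) = (-16 + n)*(T + n))
1/(X(308, 215) + 66*(S(6) + 67)) = 1/((308² - 16*215 - 16*308 + 215*308) + 66*(11 + 67)) = 1/((94864 - 3440 - 4928 + 66220) + 66*78) = 1/(152716 + 5148) = 1/157864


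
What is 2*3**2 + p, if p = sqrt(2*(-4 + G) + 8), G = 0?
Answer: 18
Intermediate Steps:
p = 0 (p = sqrt(2*(-4 + 0) + 8) = sqrt(2*(-4) + 8) = sqrt(-8 + 8) = sqrt(0) = 0)
2*3**2 + p = 2*3**2 + 0 = 2*9 + 0 = 18 + 0 = 18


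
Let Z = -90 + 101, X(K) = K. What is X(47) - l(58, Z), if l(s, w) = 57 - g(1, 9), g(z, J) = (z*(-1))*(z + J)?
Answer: -20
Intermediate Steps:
g(z, J) = -z*(J + z) (g(z, J) = (-z)*(J + z) = -z*(J + z))
Z = 11
l(s, w) = 67 (l(s, w) = 57 - (-1)*(9 + 1) = 57 - (-1)*10 = 57 - 1*(-10) = 57 + 10 = 67)
X(47) - l(58, Z) = 47 - 1*67 = 47 - 67 = -20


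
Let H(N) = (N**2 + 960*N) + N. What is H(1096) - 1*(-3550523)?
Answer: 5804995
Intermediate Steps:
H(N) = N**2 + 961*N
H(1096) - 1*(-3550523) = 1096*(961 + 1096) - 1*(-3550523) = 1096*2057 + 3550523 = 2254472 + 3550523 = 5804995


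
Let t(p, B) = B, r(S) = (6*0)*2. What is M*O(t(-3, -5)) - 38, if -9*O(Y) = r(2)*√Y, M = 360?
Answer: -38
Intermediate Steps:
r(S) = 0 (r(S) = 0*2 = 0)
O(Y) = 0 (O(Y) = -0*√Y = -⅑*0 = 0)
M*O(t(-3, -5)) - 38 = 360*0 - 38 = 0 - 38 = -38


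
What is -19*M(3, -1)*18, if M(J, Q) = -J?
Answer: 1026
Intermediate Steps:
-19*M(3, -1)*18 = -(-19)*3*18 = -19*(-3)*18 = 57*18 = 1026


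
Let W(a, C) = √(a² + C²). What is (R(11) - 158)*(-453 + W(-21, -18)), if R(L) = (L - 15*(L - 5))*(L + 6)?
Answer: 679953 - 4503*√85 ≈ 6.3844e+5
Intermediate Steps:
W(a, C) = √(C² + a²)
R(L) = (6 + L)*(75 - 14*L) (R(L) = (L - 15*(-5 + L))*(6 + L) = (L + (75 - 15*L))*(6 + L) = (75 - 14*L)*(6 + L) = (6 + L)*(75 - 14*L))
(R(11) - 158)*(-453 + W(-21, -18)) = ((450 - 14*11² - 9*11) - 158)*(-453 + √((-18)² + (-21)²)) = ((450 - 14*121 - 99) - 158)*(-453 + √(324 + 441)) = ((450 - 1694 - 99) - 158)*(-453 + √765) = (-1343 - 158)*(-453 + 3*√85) = -1501*(-453 + 3*√85) = 679953 - 4503*√85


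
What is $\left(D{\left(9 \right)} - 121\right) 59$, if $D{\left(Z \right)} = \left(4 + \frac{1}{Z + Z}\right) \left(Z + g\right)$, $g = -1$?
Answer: $- \frac{47023}{9} \approx -5224.8$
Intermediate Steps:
$D{\left(Z \right)} = \left(-1 + Z\right) \left(4 + \frac{1}{2 Z}\right)$ ($D{\left(Z \right)} = \left(4 + \frac{1}{Z + Z}\right) \left(Z - 1\right) = \left(4 + \frac{1}{2 Z}\right) \left(-1 + Z\right) = \left(-1 + Z\right) \left(4 + \frac{1}{2 Z}\right)$)
$\left(D{\left(9 \right)} - 121\right) 59 = \left(\frac{-1 + 9 \left(-7 + 8 \cdot 9\right)}{2 \cdot 9} - 121\right) 59 = \left(\frac{1}{2} \cdot \frac{1}{9} \left(-1 + 9 \left(-7 + 72\right)\right) - 121\right) 59 = \left(\frac{1}{2} \cdot \frac{1}{9} \left(-1 + 9 \cdot 65\right) - 121\right) 59 = \left(\frac{1}{2} \cdot \frac{1}{9} \left(-1 + 585\right) - 121\right) 59 = \left(\frac{1}{2} \cdot \frac{1}{9} \cdot 584 - 121\right) 59 = \left(\frac{292}{9} - 121\right) 59 = \left(- \frac{797}{9}\right) 59 = - \frac{47023}{9}$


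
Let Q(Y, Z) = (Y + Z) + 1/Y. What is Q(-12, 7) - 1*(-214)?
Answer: 2507/12 ≈ 208.92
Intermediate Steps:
Q(Y, Z) = Y + Z + 1/Y
Q(-12, 7) - 1*(-214) = (-12 + 7 + 1/(-12)) - 1*(-214) = (-12 + 7 - 1/12) + 214 = -61/12 + 214 = 2507/12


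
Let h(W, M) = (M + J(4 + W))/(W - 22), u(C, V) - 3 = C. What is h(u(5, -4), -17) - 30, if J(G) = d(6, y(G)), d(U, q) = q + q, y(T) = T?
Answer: -61/2 ≈ -30.500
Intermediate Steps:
u(C, V) = 3 + C
d(U, q) = 2*q
J(G) = 2*G
h(W, M) = (8 + M + 2*W)/(-22 + W) (h(W, M) = (M + 2*(4 + W))/(W - 22) = (M + (8 + 2*W))/(-22 + W) = (8 + M + 2*W)/(-22 + W))
h(u(5, -4), -17) - 30 = (8 - 17 + 2*(3 + 5))/(-22 + (3 + 5)) - 30 = (8 - 17 + 2*8)/(-22 + 8) - 30 = (8 - 17 + 16)/(-14) - 30 = -1/14*7 - 30 = -1/2 - 30 = -61/2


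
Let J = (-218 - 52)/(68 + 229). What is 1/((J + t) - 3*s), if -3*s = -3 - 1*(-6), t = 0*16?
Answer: 11/23 ≈ 0.47826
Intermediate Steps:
t = 0
s = -1 (s = -(-3 - 1*(-6))/3 = -(-3 + 6)/3 = -1/3*3 = -1)
J = -10/11 (J = -270/297 = -270*1/297 = -10/11 ≈ -0.90909)
1/((J + t) - 3*s) = 1/((-10/11 + 0) - 3*(-1)) = 1/(-10/11 + 3) = 1/(23/11) = 11/23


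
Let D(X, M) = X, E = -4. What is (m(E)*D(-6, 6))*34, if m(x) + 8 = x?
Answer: 2448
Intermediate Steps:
m(x) = -8 + x
(m(E)*D(-6, 6))*34 = ((-8 - 4)*(-6))*34 = -12*(-6)*34 = 72*34 = 2448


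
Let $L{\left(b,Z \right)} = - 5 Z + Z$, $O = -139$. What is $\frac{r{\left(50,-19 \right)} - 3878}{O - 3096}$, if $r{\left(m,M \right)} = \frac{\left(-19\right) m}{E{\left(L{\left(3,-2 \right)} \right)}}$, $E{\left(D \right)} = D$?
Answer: $\frac{15987}{12940} \approx 1.2355$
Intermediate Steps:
$L{\left(b,Z \right)} = - 4 Z$
$r{\left(m,M \right)} = - \frac{19 m}{8}$ ($r{\left(m,M \right)} = \frac{\left(-19\right) m}{\left(-4\right) \left(-2\right)} = \frac{\left(-19\right) m}{8} = - 19 m \frac{1}{8} = - \frac{19 m}{8}$)
$\frac{r{\left(50,-19 \right)} - 3878}{O - 3096} = \frac{\left(- \frac{19}{8}\right) 50 - 3878}{-139 - 3096} = \frac{- \frac{475}{4} - 3878}{-3235} = \left(- \frac{15987}{4}\right) \left(- \frac{1}{3235}\right) = \frac{15987}{12940}$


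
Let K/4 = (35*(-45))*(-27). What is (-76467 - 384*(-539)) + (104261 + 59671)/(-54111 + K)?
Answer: 5045924111/38663 ≈ 1.3051e+5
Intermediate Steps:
K = 170100 (K = 4*((35*(-45))*(-27)) = 4*(-1575*(-27)) = 4*42525 = 170100)
(-76467 - 384*(-539)) + (104261 + 59671)/(-54111 + K) = (-76467 - 384*(-539)) + (104261 + 59671)/(-54111 + 170100) = (-76467 + 206976) + 163932/115989 = 130509 + 163932*(1/115989) = 130509 + 54644/38663 = 5045924111/38663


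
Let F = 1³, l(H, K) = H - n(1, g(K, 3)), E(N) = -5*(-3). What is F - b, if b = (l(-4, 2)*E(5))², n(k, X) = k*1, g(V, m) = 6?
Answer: -5624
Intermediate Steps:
E(N) = 15
n(k, X) = k
l(H, K) = -1 + H (l(H, K) = H - 1*1 = H - 1 = -1 + H)
F = 1
b = 5625 (b = ((-1 - 4)*15)² = (-5*15)² = (-75)² = 5625)
F - b = 1 - 1*5625 = 1 - 5625 = -5624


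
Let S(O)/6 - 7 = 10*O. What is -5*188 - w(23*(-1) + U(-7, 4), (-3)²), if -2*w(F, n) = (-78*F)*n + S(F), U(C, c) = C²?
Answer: -9265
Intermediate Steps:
S(O) = 42 + 60*O (S(O) = 42 + 6*(10*O) = 42 + 60*O)
w(F, n) = -21 - 30*F + 39*F*n (w(F, n) = -((-78*F)*n + (42 + 60*F))/2 = -(-78*F*n + (42 + 60*F))/2 = -(42 + 60*F - 78*F*n)/2 = -21 - 30*F + 39*F*n)
-5*188 - w(23*(-1) + U(-7, 4), (-3)²) = -5*188 - (-21 - 30*(23*(-1) + (-7)²) + 39*(23*(-1) + (-7)²)*(-3)²) = -940 - (-21 - 30*(-23 + 49) + 39*(-23 + 49)*9) = -940 - (-21 - 30*26 + 39*26*9) = -940 - (-21 - 780 + 9126) = -940 - 1*8325 = -940 - 8325 = -9265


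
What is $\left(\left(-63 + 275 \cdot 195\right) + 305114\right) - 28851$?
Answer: $329825$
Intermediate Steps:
$\left(\left(-63 + 275 \cdot 195\right) + 305114\right) - 28851 = \left(\left(-63 + 53625\right) + 305114\right) - 28851 = \left(53562 + 305114\right) - 28851 = 358676 - 28851 = 329825$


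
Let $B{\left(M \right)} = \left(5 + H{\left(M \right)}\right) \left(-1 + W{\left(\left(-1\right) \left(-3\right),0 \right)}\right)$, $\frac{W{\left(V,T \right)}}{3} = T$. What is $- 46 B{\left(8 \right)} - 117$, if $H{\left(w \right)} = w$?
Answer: $481$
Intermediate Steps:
$W{\left(V,T \right)} = 3 T$
$B{\left(M \right)} = -5 - M$ ($B{\left(M \right)} = \left(5 + M\right) \left(-1 + 3 \cdot 0\right) = \left(5 + M\right) \left(-1 + 0\right) = \left(5 + M\right) \left(-1\right) = -5 - M$)
$- 46 B{\left(8 \right)} - 117 = - 46 \left(-5 - 8\right) - 117 = \left(-46\right) \left(-13\right) - 117 = 598 - 117 = 481$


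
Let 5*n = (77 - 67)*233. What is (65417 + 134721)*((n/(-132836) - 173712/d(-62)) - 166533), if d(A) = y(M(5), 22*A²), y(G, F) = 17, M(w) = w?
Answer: -19970872107678175/564553 ≈ -3.5375e+10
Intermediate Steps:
d(A) = 17
n = 466 (n = ((77 - 67)*233)/5 = (10*233)/5 = (⅕)*2330 = 466)
(65417 + 134721)*((n/(-132836) - 173712/d(-62)) - 166533) = (65417 + 134721)*((466/(-132836) - 173712/17) - 166533) = 200138*((466*(-1/132836) - 173712*1/17) - 166533) = 200138*((-233/66418 - 173712/17) - 166533) = 200138*(-11537607577/1129106 - 166533) = 200138*(-199571017075/1129106) = -19970872107678175/564553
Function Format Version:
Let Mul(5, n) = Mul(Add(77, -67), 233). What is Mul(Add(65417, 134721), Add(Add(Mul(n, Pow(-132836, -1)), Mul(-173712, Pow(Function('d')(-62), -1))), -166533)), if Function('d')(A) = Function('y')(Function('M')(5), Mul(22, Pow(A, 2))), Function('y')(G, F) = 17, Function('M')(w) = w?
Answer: Rational(-19970872107678175, 564553) ≈ -3.5375e+10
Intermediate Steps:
Function('d')(A) = 17
n = 466 (n = Mul(Rational(1, 5), Mul(Add(77, -67), 233)) = Mul(Rational(1, 5), Mul(10, 233)) = Mul(Rational(1, 5), 2330) = 466)
Mul(Add(65417, 134721), Add(Add(Mul(n, Pow(-132836, -1)), Mul(-173712, Pow(Function('d')(-62), -1))), -166533)) = Mul(Add(65417, 134721), Add(Add(Mul(466, Pow(-132836, -1)), Mul(-173712, Pow(17, -1))), -166533)) = Mul(200138, Add(Add(Mul(466, Rational(-1, 132836)), Mul(-173712, Rational(1, 17))), -166533)) = Mul(200138, Add(Add(Rational(-233, 66418), Rational(-173712, 17)), -166533)) = Mul(200138, Add(Rational(-11537607577, 1129106), -166533)) = Mul(200138, Rational(-199571017075, 1129106)) = Rational(-19970872107678175, 564553)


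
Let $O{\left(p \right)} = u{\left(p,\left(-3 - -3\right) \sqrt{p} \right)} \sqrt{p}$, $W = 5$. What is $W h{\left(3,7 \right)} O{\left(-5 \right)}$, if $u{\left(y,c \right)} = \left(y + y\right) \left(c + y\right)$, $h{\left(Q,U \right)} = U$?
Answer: $1750 i \sqrt{5} \approx 3913.1 i$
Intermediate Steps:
$u{\left(y,c \right)} = 2 y \left(c + y\right)$
$O{\left(p \right)} = 2 p^{\frac{5}{2}}$ ($O{\left(p \right)} = 2 p \left(\left(-3 - -3\right) \sqrt{p} + p\right) \sqrt{p} = 2 p \left(\left(-3 + 3\right) \sqrt{p} + p\right) \sqrt{p} = 2 p \left(0 \sqrt{p} + p\right) \sqrt{p} = 2 p \left(0 + p\right) \sqrt{p} = 2 p p \sqrt{p} = 2 p^{2} \sqrt{p} = 2 p^{\frac{5}{2}}$)
$W h{\left(3,7 \right)} O{\left(-5 \right)} = 5 \cdot 7 \cdot 2 \left(-5\right)^{\frac{5}{2}} = 35 \cdot 2 \cdot 25 i \sqrt{5} = 35 \cdot 50 i \sqrt{5} = 1750 i \sqrt{5}$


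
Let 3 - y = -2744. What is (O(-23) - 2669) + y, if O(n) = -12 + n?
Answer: 43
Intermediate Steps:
y = 2747 (y = 3 - 1*(-2744) = 3 + 2744 = 2747)
(O(-23) - 2669) + y = ((-12 - 23) - 2669) + 2747 = (-35 - 2669) + 2747 = -2704 + 2747 = 43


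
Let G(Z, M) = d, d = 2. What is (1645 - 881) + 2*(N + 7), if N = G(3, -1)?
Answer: 782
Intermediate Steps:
G(Z, M) = 2
N = 2
(1645 - 881) + 2*(N + 7) = (1645 - 881) + 2*(2 + 7) = 764 + 2*9 = 764 + 18 = 782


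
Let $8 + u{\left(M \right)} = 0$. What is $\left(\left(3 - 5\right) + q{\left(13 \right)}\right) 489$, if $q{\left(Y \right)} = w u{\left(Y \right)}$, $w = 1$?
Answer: $-4890$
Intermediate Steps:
$u{\left(M \right)} = -8$ ($u{\left(M \right)} = -8 + 0 = -8$)
$q{\left(Y \right)} = -8$ ($q{\left(Y \right)} = 1 \left(-8\right) = -8$)
$\left(\left(3 - 5\right) + q{\left(13 \right)}\right) 489 = \left(\left(3 - 5\right) - 8\right) 489 = \left(-2 - 8\right) 489 = \left(-10\right) 489 = -4890$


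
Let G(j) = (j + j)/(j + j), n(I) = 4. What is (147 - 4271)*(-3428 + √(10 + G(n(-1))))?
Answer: 14137072 - 4124*√11 ≈ 1.4123e+7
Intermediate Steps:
G(j) = 1 (G(j) = (2*j)/((2*j)) = (2*j)*(1/(2*j)) = 1)
(147 - 4271)*(-3428 + √(10 + G(n(-1)))) = (147 - 4271)*(-3428 + √(10 + 1)) = -4124*(-3428 + √11) = 14137072 - 4124*√11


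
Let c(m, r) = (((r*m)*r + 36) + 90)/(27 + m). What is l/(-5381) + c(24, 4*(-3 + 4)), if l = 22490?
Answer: 31320/5381 ≈ 5.8205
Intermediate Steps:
c(m, r) = (126 + m*r**2)/(27 + m) (c(m, r) = (((m*r)*r + 36) + 90)/(27 + m) = ((m*r**2 + 36) + 90)/(27 + m) = ((36 + m*r**2) + 90)/(27 + m) = (126 + m*r**2)/(27 + m))
l/(-5381) + c(24, 4*(-3 + 4)) = 22490/(-5381) + (126 + 24*(4*(-3 + 4))**2)/(27 + 24) = 22490*(-1/5381) + (126 + 24*(4*1)**2)/51 = -22490/5381 + (126 + 24*4**2)/51 = -22490/5381 + (126 + 24*16)/51 = -22490/5381 + (126 + 384)/51 = -22490/5381 + (1/51)*510 = -22490/5381 + 10 = 31320/5381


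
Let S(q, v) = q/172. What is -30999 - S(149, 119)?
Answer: -5331977/172 ≈ -31000.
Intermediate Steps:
S(q, v) = q/172 (S(q, v) = q*(1/172) = q/172)
-30999 - S(149, 119) = -30999 - 149/172 = -5331977/172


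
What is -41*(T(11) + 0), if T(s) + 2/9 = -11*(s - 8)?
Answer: 12259/9 ≈ 1362.1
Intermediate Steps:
T(s) = 790/9 - 11*s (T(s) = -2/9 - 11*(s - 8) = -2/9 - 11*(-8 + s) = -2/9 + (88 - 11*s) = 790/9 - 11*s)
-41*(T(11) + 0) = -41*((790/9 - 11*11) + 0) = -41*((790/9 - 121) + 0) = -41*(-299/9 + 0) = -41*(-299/9) = 12259/9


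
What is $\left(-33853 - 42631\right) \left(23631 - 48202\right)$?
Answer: $1879288364$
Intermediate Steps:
$\left(-33853 - 42631\right) \left(23631 - 48202\right) = \left(-76484\right) \left(-24571\right) = 1879288364$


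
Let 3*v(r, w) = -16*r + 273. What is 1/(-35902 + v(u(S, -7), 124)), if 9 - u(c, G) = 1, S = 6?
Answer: -3/107561 ≈ -2.7891e-5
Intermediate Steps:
u(c, G) = 8 (u(c, G) = 9 - 1*1 = 9 - 1 = 8)
v(r, w) = 91 - 16*r/3 (v(r, w) = (-16*r + 273)/3 = (273 - 16*r)/3 = 91 - 16*r/3)
1/(-35902 + v(u(S, -7), 124)) = 1/(-35902 + (91 - 16/3*8)) = 1/(-35902 + (91 - 128/3)) = 1/(-35902 + 145/3) = 1/(-107561/3) = -3/107561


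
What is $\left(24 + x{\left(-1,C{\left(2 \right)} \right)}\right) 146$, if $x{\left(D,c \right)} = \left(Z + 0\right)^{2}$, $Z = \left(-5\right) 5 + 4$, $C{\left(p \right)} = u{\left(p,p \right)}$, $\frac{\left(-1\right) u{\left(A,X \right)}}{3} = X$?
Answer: $67890$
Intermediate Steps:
$u{\left(A,X \right)} = - 3 X$
$C{\left(p \right)} = - 3 p$
$Z = -21$ ($Z = -25 + 4 = -21$)
$x{\left(D,c \right)} = 441$ ($x{\left(D,c \right)} = \left(-21 + 0\right)^{2} = \left(-21\right)^{2} = 441$)
$\left(24 + x{\left(-1,C{\left(2 \right)} \right)}\right) 146 = \left(24 + 441\right) 146 = 465 \cdot 146 = 67890$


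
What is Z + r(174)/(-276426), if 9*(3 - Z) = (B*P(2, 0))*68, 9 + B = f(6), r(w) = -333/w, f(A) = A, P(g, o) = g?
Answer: 258304777/5344236 ≈ 48.333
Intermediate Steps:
B = -3 (B = -9 + 6 = -3)
Z = 145/3 (Z = 3 - (-3*2)*68/9 = 3 - (-2)*68/3 = 3 - 1/9*(-408) = 3 + 136/3 = 145/3 ≈ 48.333)
Z + r(174)/(-276426) = 145/3 - 333/174/(-276426) = 145/3 - 333*1/174*(-1/276426) = 145/3 - 111/58*(-1/276426) = 145/3 + 37/5344236 = 258304777/5344236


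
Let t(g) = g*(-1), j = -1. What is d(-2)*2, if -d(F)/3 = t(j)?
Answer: -6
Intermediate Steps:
t(g) = -g
d(F) = -3 (d(F) = -(-3)*(-1) = -3*1 = -3)
d(-2)*2 = -3*2 = -6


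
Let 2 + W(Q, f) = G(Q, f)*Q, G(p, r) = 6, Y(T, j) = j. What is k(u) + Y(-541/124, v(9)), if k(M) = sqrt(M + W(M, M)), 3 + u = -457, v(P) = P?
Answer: 9 + 3*I*sqrt(358) ≈ 9.0 + 56.763*I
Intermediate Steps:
u = -460 (u = -3 - 457 = -460)
W(Q, f) = -2 + 6*Q
k(M) = sqrt(-2 + 7*M) (k(M) = sqrt(M + (-2 + 6*M)) = sqrt(-2 + 7*M))
k(u) + Y(-541/124, v(9)) = sqrt(-2 + 7*(-460)) + 9 = sqrt(-2 - 3220) + 9 = sqrt(-3222) + 9 = 3*I*sqrt(358) + 9 = 9 + 3*I*sqrt(358)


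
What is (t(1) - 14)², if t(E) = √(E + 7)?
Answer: 204 - 56*√2 ≈ 124.80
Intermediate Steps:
t(E) = √(7 + E)
(t(1) - 14)² = (√(7 + 1) - 14)² = (√8 - 14)² = (2*√2 - 14)² = (-14 + 2*√2)²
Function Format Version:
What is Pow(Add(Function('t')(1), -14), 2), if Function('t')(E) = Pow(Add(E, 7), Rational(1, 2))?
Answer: Add(204, Mul(-56, Pow(2, Rational(1, 2)))) ≈ 124.80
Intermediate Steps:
Function('t')(E) = Pow(Add(7, E), Rational(1, 2))
Pow(Add(Function('t')(1), -14), 2) = Pow(Add(Pow(Add(7, 1), Rational(1, 2)), -14), 2) = Pow(Add(Pow(8, Rational(1, 2)), -14), 2) = Pow(Add(Mul(2, Pow(2, Rational(1, 2))), -14), 2) = Pow(Add(-14, Mul(2, Pow(2, Rational(1, 2)))), 2)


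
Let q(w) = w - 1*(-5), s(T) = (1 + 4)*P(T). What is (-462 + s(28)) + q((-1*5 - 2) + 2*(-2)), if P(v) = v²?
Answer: 3452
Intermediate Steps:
s(T) = 5*T² (s(T) = (1 + 4)*T² = 5*T²)
q(w) = 5 + w (q(w) = w + 5 = 5 + w)
(-462 + s(28)) + q((-1*5 - 2) + 2*(-2)) = (-462 + 5*28²) + (5 + ((-1*5 - 2) + 2*(-2))) = (-462 + 5*784) + (5 + ((-5 - 2) - 4)) = (-462 + 3920) + (5 + (-7 - 4)) = 3458 + (5 - 11) = 3458 - 6 = 3452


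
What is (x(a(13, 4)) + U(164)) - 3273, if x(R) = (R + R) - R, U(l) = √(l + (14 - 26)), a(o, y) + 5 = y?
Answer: -3274 + 2*√38 ≈ -3261.7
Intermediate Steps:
a(o, y) = -5 + y
U(l) = √(-12 + l) (U(l) = √(l - 12) = √(-12 + l))
x(R) = R (x(R) = 2*R - R = R)
(x(a(13, 4)) + U(164)) - 3273 = ((-5 + 4) + √(-12 + 164)) - 3273 = (-1 + √152) - 3273 = (-1 + 2*√38) - 3273 = -3274 + 2*√38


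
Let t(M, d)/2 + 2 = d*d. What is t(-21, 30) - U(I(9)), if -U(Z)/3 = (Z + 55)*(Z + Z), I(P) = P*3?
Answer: 15080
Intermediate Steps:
I(P) = 3*P
t(M, d) = -4 + 2*d**2 (t(M, d) = -4 + 2*(d*d) = -4 + 2*d**2)
U(Z) = -6*Z*(55 + Z) (U(Z) = -3*(Z + 55)*(Z + Z) = -3*(55 + Z)*2*Z = -6*Z*(55 + Z))
t(-21, 30) - U(I(9)) = (-4 + 2*30**2) - (-6)*3*9*(55 + 3*9) = (-4 + 2*900) - (-6)*27*(55 + 27) = (-4 + 1800) - (-6)*27*82 = 1796 - 1*(-13284) = 1796 + 13284 = 15080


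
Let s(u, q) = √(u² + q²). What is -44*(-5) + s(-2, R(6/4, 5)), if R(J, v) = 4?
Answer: 220 + 2*√5 ≈ 224.47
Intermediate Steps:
s(u, q) = √(q² + u²)
-44*(-5) + s(-2, R(6/4, 5)) = -44*(-5) + √(4² + (-2)²) = 220 + √(16 + 4) = 220 + √20 = 220 + 2*√5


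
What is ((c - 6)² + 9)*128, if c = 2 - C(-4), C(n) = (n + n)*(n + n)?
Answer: 593024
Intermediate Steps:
C(n) = 4*n² (C(n) = (2*n)*(2*n) = 4*n²)
c = -62 (c = 2 - 4*(-4)² = 2 - 4*16 = 2 - 1*64 = 2 - 64 = -62)
((c - 6)² + 9)*128 = ((-62 - 6)² + 9)*128 = ((-68)² + 9)*128 = (4624 + 9)*128 = 4633*128 = 593024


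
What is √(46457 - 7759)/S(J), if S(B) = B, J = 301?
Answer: √38698/301 ≈ 0.65355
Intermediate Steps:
√(46457 - 7759)/S(J) = √(46457 - 7759)/301 = √38698*(1/301) = √38698/301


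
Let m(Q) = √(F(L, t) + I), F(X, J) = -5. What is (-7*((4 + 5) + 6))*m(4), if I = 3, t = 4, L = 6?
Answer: -105*I*√2 ≈ -148.49*I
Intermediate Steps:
m(Q) = I*√2 (m(Q) = √(-5 + 3) = √(-2) = I*√2)
(-7*((4 + 5) + 6))*m(4) = (-7*((4 + 5) + 6))*(I*√2) = (-7*(9 + 6))*(I*√2) = (-7*15)*(I*√2) = -105*I*√2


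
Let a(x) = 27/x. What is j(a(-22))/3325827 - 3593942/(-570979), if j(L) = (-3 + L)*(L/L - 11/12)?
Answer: 1051848964222643/167110008967704 ≈ 6.2943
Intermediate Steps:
j(L) = -¼ + L/12 (j(L) = (-3 + L)*(1 - 11*1/12) = (-3 + L)*(1 - 11/12) = (-3 + L)*(1/12) = -¼ + L/12)
j(a(-22))/3325827 - 3593942/(-570979) = (-¼ + (27/(-22))/12)/3325827 - 3593942/(-570979) = (-¼ + (27*(-1/22))/12)*(1/3325827) - 3593942*(-1/570979) = (-¼ + (1/12)*(-27/22))*(1/3325827) + 3593942/570979 = (-¼ - 9/88)*(1/3325827) + 3593942/570979 = -31/88*1/3325827 + 3593942/570979 = -31/292672776 + 3593942/570979 = 1051848964222643/167110008967704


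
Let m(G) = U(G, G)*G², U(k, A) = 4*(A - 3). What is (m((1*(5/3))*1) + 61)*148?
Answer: 184556/27 ≈ 6835.4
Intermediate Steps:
U(k, A) = -12 + 4*A (U(k, A) = 4*(-3 + A) = -12 + 4*A)
m(G) = G²*(-12 + 4*G) (m(G) = (-12 + 4*G)*G² = G²*(-12 + 4*G))
(m((1*(5/3))*1) + 61)*148 = (4*((1*(5/3))*1)²*(-3 + (1*(5/3))*1) + 61)*148 = (4*((5/3)*1)²*(-3 + (5/3)*1) + 61)*148 = (4*(5/3)²*(-3 + 5/3) + 61)*148 = (4*(25/9)*(-4/3) + 61)*148 = (-400/27 + 61)*148 = (1247/27)*148 = 184556/27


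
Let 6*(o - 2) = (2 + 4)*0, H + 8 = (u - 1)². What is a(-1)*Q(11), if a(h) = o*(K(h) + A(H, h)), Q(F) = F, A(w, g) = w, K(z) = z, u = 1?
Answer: -198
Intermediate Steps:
H = -8 (H = -8 + (1 - 1)² = -8 + 0² = -8 + 0 = -8)
o = 2 (o = 2 + ((2 + 4)*0)/6 = 2 + (6*0)/6 = 2 + (⅙)*0 = 2 + 0 = 2)
a(h) = -16 + 2*h (a(h) = 2*(h - 8) = 2*(-8 + h) = -16 + 2*h)
a(-1)*Q(11) = (-16 + 2*(-1))*11 = (-16 - 2)*11 = -18*11 = -198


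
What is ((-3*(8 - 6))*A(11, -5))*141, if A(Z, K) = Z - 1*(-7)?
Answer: -15228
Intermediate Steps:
A(Z, K) = 7 + Z (A(Z, K) = Z + 7 = 7 + Z)
((-3*(8 - 6))*A(11, -5))*141 = ((-3*(8 - 6))*(7 + 11))*141 = (-3*2*18)*141 = -6*18*141 = -108*141 = -15228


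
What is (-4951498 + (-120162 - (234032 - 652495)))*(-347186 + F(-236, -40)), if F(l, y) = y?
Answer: 1615710981522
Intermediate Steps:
(-4951498 + (-120162 - (234032 - 652495)))*(-347186 + F(-236, -40)) = (-4951498 + (-120162 - (234032 - 652495)))*(-347186 - 40) = (-4951498 + (-120162 - 1*(-418463)))*(-347226) = (-4951498 + (-120162 + 418463))*(-347226) = (-4951498 + 298301)*(-347226) = -4653197*(-347226) = 1615710981522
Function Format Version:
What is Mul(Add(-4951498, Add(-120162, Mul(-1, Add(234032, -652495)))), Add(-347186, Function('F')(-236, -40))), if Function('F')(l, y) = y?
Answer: 1615710981522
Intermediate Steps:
Mul(Add(-4951498, Add(-120162, Mul(-1, Add(234032, -652495)))), Add(-347186, Function('F')(-236, -40))) = Mul(Add(-4951498, Add(-120162, Mul(-1, Add(234032, -652495)))), Add(-347186, -40)) = Mul(Add(-4951498, Add(-120162, Mul(-1, -418463))), -347226) = Mul(Add(-4951498, Add(-120162, 418463)), -347226) = Mul(Add(-4951498, 298301), -347226) = Mul(-4653197, -347226) = 1615710981522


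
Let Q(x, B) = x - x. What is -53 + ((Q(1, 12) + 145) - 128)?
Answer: -36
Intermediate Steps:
Q(x, B) = 0
-53 + ((Q(1, 12) + 145) - 128) = -53 + ((0 + 145) - 128) = -53 + (145 - 128) = -53 + 17 = -36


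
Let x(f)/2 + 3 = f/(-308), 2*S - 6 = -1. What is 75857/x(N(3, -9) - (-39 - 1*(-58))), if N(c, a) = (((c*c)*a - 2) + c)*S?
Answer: -11681978/705 ≈ -16570.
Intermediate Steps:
S = 5/2 (S = 3 + (½)*(-1) = 3 - ½ = 5/2 ≈ 2.5000)
N(c, a) = -5 + 5*c/2 + 5*a*c²/2 (N(c, a) = (((c*c)*a - 2) + c)*(5/2) = ((c²*a - 2) + c)*(5/2) = ((a*c² - 2) + c)*(5/2) = ((-2 + a*c²) + c)*(5/2) = (-2 + c + a*c²)*(5/2) = -5 + 5*c/2 + 5*a*c²/2)
x(f) = -6 - f/154 (x(f) = -6 + 2*(f/(-308)) = -6 + 2*(f*(-1/308)) = -6 + 2*(-f/308) = -6 - f/154)
75857/x(N(3, -9) - (-39 - 1*(-58))) = 75857/(-6 - ((-5 + (5/2)*3 + (5/2)*(-9)*3²) - (-39 - 1*(-58)))/154) = 75857/(-6 - ((-5 + 15/2 + (5/2)*(-9)*9) - (-39 + 58))/154) = 75857/(-6 - ((-5 + 15/2 - 405/2) - 1*19)/154) = 75857/(-6 - (-200 - 19)/154) = 75857/(-6 - 1/154*(-219)) = 75857/(-6 + 219/154) = 75857/(-705/154) = 75857*(-154/705) = -11681978/705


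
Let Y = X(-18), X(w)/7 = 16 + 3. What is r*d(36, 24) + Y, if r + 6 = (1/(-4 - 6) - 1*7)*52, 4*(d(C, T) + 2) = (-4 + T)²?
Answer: -183183/5 ≈ -36637.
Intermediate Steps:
d(C, T) = -2 + (-4 + T)²/4
X(w) = 133 (X(w) = 7*(16 + 3) = 7*19 = 133)
Y = 133
r = -1876/5 (r = -6 + (1/(-4 - 6) - 1*7)*52 = -6 + (1/(-10) - 7)*52 = -6 + (-⅒ - 7)*52 = -6 - 71/10*52 = -6 - 1846/5 = -1876/5 ≈ -375.20)
r*d(36, 24) + Y = -1876*(-2 + (-4 + 24)²/4)/5 + 133 = -1876*(-2 + (¼)*20²)/5 + 133 = -1876*(-2 + (¼)*400)/5 + 133 = -1876*(-2 + 100)/5 + 133 = -1876/5*98 + 133 = -183848/5 + 133 = -183183/5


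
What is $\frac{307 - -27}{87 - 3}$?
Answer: $\frac{167}{42} \approx 3.9762$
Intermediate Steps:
$\frac{307 - -27}{87 - 3} = \frac{307 + 27}{84} = 334 \cdot \frac{1}{84} = \frac{167}{42}$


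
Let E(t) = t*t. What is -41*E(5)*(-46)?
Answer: 47150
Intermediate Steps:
E(t) = t²
-41*E(5)*(-46) = -41*5²*(-46) = -41*25*(-46) = -1025*(-46) = 47150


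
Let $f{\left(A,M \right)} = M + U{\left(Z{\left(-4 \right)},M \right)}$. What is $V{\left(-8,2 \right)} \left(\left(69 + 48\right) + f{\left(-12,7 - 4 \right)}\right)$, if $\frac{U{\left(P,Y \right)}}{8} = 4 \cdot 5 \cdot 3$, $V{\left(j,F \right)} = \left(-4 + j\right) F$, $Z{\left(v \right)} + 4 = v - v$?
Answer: $-14400$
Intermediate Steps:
$Z{\left(v \right)} = -4$ ($Z{\left(v \right)} = -4 + \left(v - v\right) = -4 + 0 = -4$)
$V{\left(j,F \right)} = F \left(-4 + j\right)$
$U{\left(P,Y \right)} = 480$ ($U{\left(P,Y \right)} = 8 \cdot 4 \cdot 5 \cdot 3 = 8 \cdot 20 \cdot 3 = 8 \cdot 60 = 480$)
$f{\left(A,M \right)} = 480 + M$ ($f{\left(A,M \right)} = M + 480 = 480 + M$)
$V{\left(-8,2 \right)} \left(\left(69 + 48\right) + f{\left(-12,7 - 4 \right)}\right) = 2 \left(-4 - 8\right) \left(\left(69 + 48\right) + \left(480 + \left(7 - 4\right)\right)\right) = 2 \left(-12\right) \left(117 + \left(480 + 3\right)\right) = - 24 \left(117 + 483\right) = \left(-24\right) 600 = -14400$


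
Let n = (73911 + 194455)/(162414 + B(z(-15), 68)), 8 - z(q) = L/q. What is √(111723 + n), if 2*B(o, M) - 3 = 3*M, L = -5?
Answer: √1311495351866255/108345 ≈ 334.25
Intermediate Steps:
z(q) = 8 + 5/q (z(q) = 8 - (-5)/q = 8 + 5/q)
B(o, M) = 3/2 + 3*M/2 (B(o, M) = 3/2 + (3*M)/2 = 3/2 + 3*M/2)
n = 536732/325035 (n = (73911 + 194455)/(162414 + (3/2 + (3/2)*68)) = 268366/(162414 + (3/2 + 102)) = 268366/(162414 + 207/2) = 268366/(325035/2) = 268366*(2/325035) = 536732/325035 ≈ 1.6513)
√(111723 + n) = √(111723 + 536732/325035) = √(36314422037/325035) = √1311495351866255/108345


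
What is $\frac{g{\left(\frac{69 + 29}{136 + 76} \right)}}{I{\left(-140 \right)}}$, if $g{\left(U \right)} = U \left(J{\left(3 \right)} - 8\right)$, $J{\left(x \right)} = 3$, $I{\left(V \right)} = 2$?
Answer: $- \frac{245}{212} \approx -1.1557$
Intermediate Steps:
$g{\left(U \right)} = - 5 U$ ($g{\left(U \right)} = U \left(3 - 8\right) = U \left(-5\right) = - 5 U$)
$\frac{g{\left(\frac{69 + 29}{136 + 76} \right)}}{I{\left(-140 \right)}} = \frac{\left(-5\right) \frac{69 + 29}{136 + 76}}{2} = - 5 \cdot \frac{98}{212} \cdot \frac{1}{2} = - 5 \cdot 98 \cdot \frac{1}{212} \cdot \frac{1}{2} = \left(-5\right) \frac{49}{106} \cdot \frac{1}{2} = \left(- \frac{245}{106}\right) \frac{1}{2} = - \frac{245}{212}$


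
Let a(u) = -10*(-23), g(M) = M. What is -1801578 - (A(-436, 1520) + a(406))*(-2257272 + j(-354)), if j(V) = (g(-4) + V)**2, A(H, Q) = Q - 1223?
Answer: 1120238338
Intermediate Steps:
A(H, Q) = -1223 + Q
j(V) = (-4 + V)**2
a(u) = 230
-1801578 - (A(-436, 1520) + a(406))*(-2257272 + j(-354)) = -1801578 - ((-1223 + 1520) + 230)*(-2257272 + (-4 - 354)**2) = -1801578 - (297 + 230)*(-2257272 + (-358)**2) = -1801578 - 527*(-2257272 + 128164) = -1801578 - 527*(-2129108) = -1801578 - 1*(-1122039916) = -1801578 + 1122039916 = 1120238338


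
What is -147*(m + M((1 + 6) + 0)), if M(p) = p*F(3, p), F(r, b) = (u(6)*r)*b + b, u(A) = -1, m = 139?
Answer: -6027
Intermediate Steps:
F(r, b) = b - b*r (F(r, b) = (-r)*b + b = -b*r + b = b - b*r)
M(p) = -2*p**2 (M(p) = p*(p*(1 - 1*3)) = p*(p*(1 - 3)) = p*(p*(-2)) = p*(-2*p) = -2*p**2)
-147*(m + M((1 + 6) + 0)) = -147*(139 - 2*((1 + 6) + 0)**2) = -147*(139 - 2*(7 + 0)**2) = -147*(139 - 2*7**2) = -147*(139 - 2*49) = -147*(139 - 98) = -147*41 = -6027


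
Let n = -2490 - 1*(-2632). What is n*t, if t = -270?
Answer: -38340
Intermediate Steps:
n = 142 (n = -2490 + 2632 = 142)
n*t = 142*(-270) = -38340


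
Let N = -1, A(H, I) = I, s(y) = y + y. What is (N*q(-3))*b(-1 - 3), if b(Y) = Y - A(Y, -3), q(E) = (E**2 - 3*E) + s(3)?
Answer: 24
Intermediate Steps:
s(y) = 2*y
q(E) = 6 + E**2 - 3*E (q(E) = (E**2 - 3*E) + 2*3 = (E**2 - 3*E) + 6 = 6 + E**2 - 3*E)
b(Y) = 3 + Y (b(Y) = Y - 1*(-3) = Y + 3 = 3 + Y)
(N*q(-3))*b(-1 - 3) = (-(6 + (-3)**2 - 3*(-3)))*(3 + (-1 - 3)) = (-(6 + 9 + 9))*(3 - 4) = -1*24*(-1) = -24*(-1) = 24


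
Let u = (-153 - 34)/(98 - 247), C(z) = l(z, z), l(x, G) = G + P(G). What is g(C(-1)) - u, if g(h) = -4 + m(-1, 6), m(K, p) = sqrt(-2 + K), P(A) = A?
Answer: -783/149 + I*sqrt(3) ≈ -5.255 + 1.732*I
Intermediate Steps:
l(x, G) = 2*G (l(x, G) = G + G = 2*G)
C(z) = 2*z
u = 187/149 (u = -187/(-149) = -187*(-1/149) = 187/149 ≈ 1.2550)
g(h) = -4 + I*sqrt(3) (g(h) = -4 + sqrt(-2 - 1) = -4 + sqrt(-3) = -4 + I*sqrt(3))
g(C(-1)) - u = (-4 + I*sqrt(3)) - 1*187/149 = (-4 + I*sqrt(3)) - 187/149 = -783/149 + I*sqrt(3)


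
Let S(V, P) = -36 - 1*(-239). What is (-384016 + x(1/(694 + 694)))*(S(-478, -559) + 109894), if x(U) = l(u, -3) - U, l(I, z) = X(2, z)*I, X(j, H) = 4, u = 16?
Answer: -58673485231569/1388 ≈ -4.2272e+10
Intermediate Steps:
l(I, z) = 4*I
S(V, P) = 203 (S(V, P) = -36 + 239 = 203)
x(U) = 64 - U (x(U) = 4*16 - U = 64 - U)
(-384016 + x(1/(694 + 694)))*(S(-478, -559) + 109894) = (-384016 + (64 - 1/(694 + 694)))*(203 + 109894) = (-384016 + (64 - 1/1388))*110097 = (-384016 + 88831/1388)*110097 = -532925377/1388*110097 = -58673485231569/1388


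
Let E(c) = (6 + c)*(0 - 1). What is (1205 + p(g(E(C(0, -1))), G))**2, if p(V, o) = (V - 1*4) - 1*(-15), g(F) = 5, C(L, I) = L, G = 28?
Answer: 1490841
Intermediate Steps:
E(c) = -6 - c (E(c) = (6 + c)*(-1) = -6 - c)
p(V, o) = 11 + V (p(V, o) = (V - 4) + 15 = (-4 + V) + 15 = 11 + V)
(1205 + p(g(E(C(0, -1))), G))**2 = (1205 + (11 + 5))**2 = (1205 + 16)**2 = 1221**2 = 1490841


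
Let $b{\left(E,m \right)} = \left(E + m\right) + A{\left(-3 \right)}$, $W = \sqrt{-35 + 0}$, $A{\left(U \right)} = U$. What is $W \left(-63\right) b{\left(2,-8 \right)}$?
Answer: $567 i \sqrt{35} \approx 3354.4 i$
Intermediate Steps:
$W = i \sqrt{35}$ ($W = \sqrt{-35} = i \sqrt{35} \approx 5.9161 i$)
$b{\left(E,m \right)} = -3 + E + m$ ($b{\left(E,m \right)} = \left(E + m\right) - 3 = -3 + E + m$)
$W \left(-63\right) b{\left(2,-8 \right)} = i \sqrt{35} \left(-63\right) \left(-3 + 2 - 8\right) = - 63 i \sqrt{35} \left(-9\right) = 567 i \sqrt{35}$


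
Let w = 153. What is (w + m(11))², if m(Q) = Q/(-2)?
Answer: 87025/4 ≈ 21756.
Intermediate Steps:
m(Q) = -Q/2 (m(Q) = Q*(-½) = -Q/2)
(w + m(11))² = (153 - ½*11)² = (153 - 11/2)² = (295/2)² = 87025/4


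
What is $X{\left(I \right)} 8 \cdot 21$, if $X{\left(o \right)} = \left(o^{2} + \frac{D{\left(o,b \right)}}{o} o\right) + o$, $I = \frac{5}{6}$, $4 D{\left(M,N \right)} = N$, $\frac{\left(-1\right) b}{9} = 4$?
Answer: $- \frac{3766}{3} \approx -1255.3$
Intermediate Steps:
$b = -36$ ($b = \left(-9\right) 4 = -36$)
$D{\left(M,N \right)} = \frac{N}{4}$
$I = \frac{5}{6}$ ($I = 5 \cdot \frac{1}{6} = \frac{5}{6} \approx 0.83333$)
$X{\left(o \right)} = -9 + o + o^{2}$ ($X{\left(o \right)} = \left(o^{2} + \frac{\frac{1}{4} \left(-36\right)}{o} o\right) + o = \left(o^{2} + - \frac{9}{o} o\right) + o = \left(o^{2} - 9\right) + o = \left(-9 + o^{2}\right) + o = -9 + o + o^{2}$)
$X{\left(I \right)} 8 \cdot 21 = \left(-9 + \frac{5}{6} + \left(\frac{5}{6}\right)^{2}\right) 8 \cdot 21 = \left(-9 + \frac{5}{6} + \frac{25}{36}\right) 8 \cdot 21 = \left(- \frac{269}{36}\right) 8 \cdot 21 = \left(- \frac{538}{9}\right) 21 = - \frac{3766}{3}$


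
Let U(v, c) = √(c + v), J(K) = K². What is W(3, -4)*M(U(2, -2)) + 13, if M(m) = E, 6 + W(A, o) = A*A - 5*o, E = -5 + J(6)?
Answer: 726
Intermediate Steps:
E = 31 (E = -5 + 6² = -5 + 36 = 31)
W(A, o) = -6 + A² - 5*o (W(A, o) = -6 + (A*A - 5*o) = -6 + (A² - 5*o) = -6 + A² - 5*o)
M(m) = 31
W(3, -4)*M(U(2, -2)) + 13 = (-6 + 3² - 5*(-4))*31 + 13 = (-6 + 9 + 20)*31 + 13 = 23*31 + 13 = 713 + 13 = 726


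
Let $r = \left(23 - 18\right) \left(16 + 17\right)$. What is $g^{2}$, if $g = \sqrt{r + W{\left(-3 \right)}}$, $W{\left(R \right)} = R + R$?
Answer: $159$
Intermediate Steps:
$r = 165$ ($r = 5 \cdot 33 = 165$)
$W{\left(R \right)} = 2 R$
$g = \sqrt{159}$ ($g = \sqrt{165 + 2 \left(-3\right)} = \sqrt{165 - 6} = \sqrt{159} \approx 12.61$)
$g^{2} = \left(\sqrt{159}\right)^{2} = 159$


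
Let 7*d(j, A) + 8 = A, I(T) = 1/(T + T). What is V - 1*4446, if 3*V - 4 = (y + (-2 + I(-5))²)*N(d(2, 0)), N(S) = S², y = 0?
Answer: -333206/75 ≈ -4442.8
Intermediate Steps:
I(T) = 1/(2*T)
d(j, A) = -8/7 + A/7
V = 244/75 (V = 4/3 + ((0 + (-2 + (½)/(-5))²)*(-8/7 + (⅐)*0)²)/3 = 4/3 + ((0 + (-2 + (½)*(-⅕))²)*(-8/7 + 0)²)/3 = 4/3 + ((0 + (-2 - ⅒)²)*(-8/7)²)/3 = 4/3 + ((0 + (-21/10)²)*(64/49))/3 = 4/3 + ((0 + 441/100)*(64/49))/3 = 4/3 + ((441/100)*(64/49))/3 = 4/3 + (⅓)*(144/25) = 4/3 + 48/25 = 244/75 ≈ 3.2533)
V - 1*4446 = 244/75 - 1*4446 = 244/75 - 4446 = -333206/75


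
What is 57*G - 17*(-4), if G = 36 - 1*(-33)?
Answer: 4001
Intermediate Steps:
G = 69 (G = 36 + 33 = 69)
57*G - 17*(-4) = 57*69 - 17*(-4) = 3933 + 68 = 4001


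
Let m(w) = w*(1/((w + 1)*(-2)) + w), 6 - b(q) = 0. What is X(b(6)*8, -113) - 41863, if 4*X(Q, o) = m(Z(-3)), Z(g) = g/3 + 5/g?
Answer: -1883764/45 ≈ -41861.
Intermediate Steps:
b(q) = 6 (b(q) = 6 - 1*0 = 6 + 0 = 6)
Z(g) = 5/g + g/3 (Z(g) = g*(1/3) + 5/g = g/3 + 5/g = 5/g + g/3)
m(w) = w*(w - 1/(2*(1 + w))) (m(w) = w*(-1/2/(1 + w) + w) = w*(-1/(2*(1 + w)) + w) = w*(w - 1/(2*(1 + w))))
X(Q, o) = 71/45 (X(Q, o) = ((5/(-3) + (1/3)*(-3))*(-1 + 2*(5/(-3) + (1/3)*(-3)) + 2*(5/(-3) + (1/3)*(-3))**2)/(2*(1 + (5/(-3) + (1/3)*(-3)))))/4 = ((5*(-1/3) - 1)*(-1 + 2*(5*(-1/3) - 1) + 2*(5*(-1/3) - 1)**2)/(2*(1 + (5*(-1/3) - 1))))/4 = ((-5/3 - 1)*(-1 + 2*(-5/3 - 1) + 2*(-5/3 - 1)**2)/(2*(1 + (-5/3 - 1))))/4 = ((1/2)*(-8/3)*(-1 + 2*(-8/3) + 2*(-8/3)**2)/(1 - 8/3))/4 = ((1/2)*(-8/3)*(-1 - 16/3 + 2*(64/9))/(-5/3))/4 = ((1/2)*(-8/3)*(-3/5)*(-1 - 16/3 + 128/9))/4 = ((1/2)*(-8/3)*(-3/5)*(71/9))/4 = (1/4)*(284/45) = 71/45)
X(b(6)*8, -113) - 41863 = 71/45 - 41863 = -1883764/45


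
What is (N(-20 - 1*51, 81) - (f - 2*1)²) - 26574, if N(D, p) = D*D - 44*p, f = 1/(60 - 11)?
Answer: -60267306/2401 ≈ -25101.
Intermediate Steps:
f = 1/49 ≈ 0.020408
N(D, p) = D² - 44*p
(N(-20 - 1*51, 81) - (f - 2*1)²) - 26574 = (((-20 - 1*51)² - 44*81) - (1/49 - 2*1)²) - 26574 = (((-20 - 51)² - 3564) - (1/49 - 2)²) - 26574 = (((-71)² - 3564) - (-97/49)²) - 26574 = ((5041 - 3564) - 1*9409/2401) - 26574 = (1477 - 9409/2401) - 26574 = 3536868/2401 - 26574 = -60267306/2401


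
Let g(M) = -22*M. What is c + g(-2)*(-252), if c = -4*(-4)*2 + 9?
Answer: -11047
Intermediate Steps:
c = 41 (c = 16*2 + 9 = 32 + 9 = 41)
c + g(-2)*(-252) = 41 - 22*(-2)*(-252) = 41 + 44*(-252) = 41 - 11088 = -11047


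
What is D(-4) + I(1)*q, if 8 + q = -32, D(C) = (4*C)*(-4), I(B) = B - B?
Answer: 64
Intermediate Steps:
I(B) = 0
D(C) = -16*C
q = -40 (q = -8 - 32 = -40)
D(-4) + I(1)*q = -16*(-4) + 0*(-40) = 64 + 0 = 64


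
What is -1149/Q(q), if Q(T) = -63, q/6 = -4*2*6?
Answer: 383/21 ≈ 18.238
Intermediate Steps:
q = -288 (q = 6*(-4*2*6) = 6*(-8*6) = 6*(-48) = -288)
-1149/Q(q) = -1149/(-63) = -1149*(-1/63) = 383/21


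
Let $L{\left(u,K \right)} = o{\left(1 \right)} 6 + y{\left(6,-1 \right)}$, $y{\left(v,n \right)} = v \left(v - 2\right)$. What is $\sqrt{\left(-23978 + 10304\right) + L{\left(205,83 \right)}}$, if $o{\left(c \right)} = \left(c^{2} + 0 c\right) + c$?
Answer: $i \sqrt{13638} \approx 116.78 i$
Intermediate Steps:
$o{\left(c \right)} = c + c^{2}$ ($o{\left(c \right)} = \left(c^{2} + 0\right) + c = c^{2} + c = c + c^{2}$)
$y{\left(v,n \right)} = v \left(-2 + v\right)$
$L{\left(u,K \right)} = 36$ ($L{\left(u,K \right)} = 1 \left(1 + 1\right) 6 + 6 \left(-2 + 6\right) = 1 \cdot 2 \cdot 6 + 6 \cdot 4 = 2 \cdot 6 + 24 = 12 + 24 = 36$)
$\sqrt{\left(-23978 + 10304\right) + L{\left(205,83 \right)}} = \sqrt{\left(-23978 + 10304\right) + 36} = \sqrt{-13674 + 36} = \sqrt{-13638} = i \sqrt{13638}$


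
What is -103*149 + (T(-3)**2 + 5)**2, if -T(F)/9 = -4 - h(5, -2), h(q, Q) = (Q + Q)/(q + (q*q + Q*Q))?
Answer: 124233230174/83521 ≈ 1.4874e+6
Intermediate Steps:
h(q, Q) = 2*Q/(q + Q**2 + q**2) (h(q, Q) = (2*Q)/(q + (q**2 + Q**2)) = (2*Q)/(q + (Q**2 + q**2)) = (2*Q)/(q + Q**2 + q**2) = 2*Q/(q + Q**2 + q**2))
T(F) = 594/17 (T(F) = -9*(-4 - 2*(-2)/(5 + (-2)**2 + 5**2)) = -9*(-4 - 2*(-2)/(5 + 4 + 25)) = -9*(-4 - 2*(-2)/34) = -9*(-4 - 1*(-2/17)) = -9*(-4 + 2/17) = -9*(-66/17) = 594/17)
-103*149 + (T(-3)**2 + 5)**2 = -103*149 + ((594/17)**2 + 5)**2 = -15347 + (352836/289 + 5)**2 = -15347 + (354281/289)**2 = -15347 + 125515026961/83521 = 124233230174/83521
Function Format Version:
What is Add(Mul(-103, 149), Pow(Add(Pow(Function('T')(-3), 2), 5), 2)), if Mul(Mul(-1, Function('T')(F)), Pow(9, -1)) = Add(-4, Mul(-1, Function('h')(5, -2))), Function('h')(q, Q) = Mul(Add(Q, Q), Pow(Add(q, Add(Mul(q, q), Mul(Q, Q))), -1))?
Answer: Rational(124233230174, 83521) ≈ 1.4874e+6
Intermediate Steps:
Function('h')(q, Q) = Mul(2, Q, Pow(Add(q, Pow(Q, 2), Pow(q, 2)), -1)) (Function('h')(q, Q) = Mul(Mul(2, Q), Pow(Add(q, Add(Pow(q, 2), Pow(Q, 2))), -1)) = Mul(Mul(2, Q), Pow(Add(q, Add(Pow(Q, 2), Pow(q, 2))), -1)) = Mul(Mul(2, Q), Pow(Add(q, Pow(Q, 2), Pow(q, 2)), -1)) = Mul(2, Q, Pow(Add(q, Pow(Q, 2), Pow(q, 2)), -1)))
Function('T')(F) = Rational(594, 17) (Function('T')(F) = Mul(-9, Add(-4, Mul(-1, Mul(2, -2, Pow(Add(5, Pow(-2, 2), Pow(5, 2)), -1))))) = Mul(-9, Add(-4, Mul(-1, Mul(2, -2, Pow(Add(5, 4, 25), -1))))) = Mul(-9, Add(-4, Mul(-1, Mul(2, -2, Pow(34, -1))))) = Mul(-9, Add(-4, Mul(-1, Mul(2, -2, Rational(1, 34))))) = Mul(-9, Add(-4, Mul(-1, Rational(-2, 17)))) = Mul(-9, Add(-4, Rational(2, 17))) = Mul(-9, Rational(-66, 17)) = Rational(594, 17))
Add(Mul(-103, 149), Pow(Add(Pow(Function('T')(-3), 2), 5), 2)) = Add(Mul(-103, 149), Pow(Add(Pow(Rational(594, 17), 2), 5), 2)) = Add(-15347, Pow(Add(Rational(352836, 289), 5), 2)) = Add(-15347, Pow(Rational(354281, 289), 2)) = Add(-15347, Rational(125515026961, 83521)) = Rational(124233230174, 83521)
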